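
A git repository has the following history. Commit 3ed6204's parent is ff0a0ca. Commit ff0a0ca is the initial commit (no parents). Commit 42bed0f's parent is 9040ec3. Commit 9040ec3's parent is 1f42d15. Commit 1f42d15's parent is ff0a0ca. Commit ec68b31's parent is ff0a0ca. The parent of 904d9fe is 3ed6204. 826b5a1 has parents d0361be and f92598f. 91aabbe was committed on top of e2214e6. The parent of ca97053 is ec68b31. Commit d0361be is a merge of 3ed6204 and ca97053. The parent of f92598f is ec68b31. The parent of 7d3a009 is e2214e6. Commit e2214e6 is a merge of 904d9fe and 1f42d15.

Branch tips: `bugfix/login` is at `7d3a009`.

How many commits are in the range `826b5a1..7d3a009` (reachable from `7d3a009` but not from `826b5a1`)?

Reachable from 7d3a009: {1f42d15, 3ed6204, 7d3a009, 904d9fe, e2214e6, ff0a0ca}.
Reachable from 826b5a1: {3ed6204, 826b5a1, ca97053, d0361be, ec68b31, f92598f, ff0a0ca}.
In 7d3a009's history but not 826b5a1's: {1f42d15, 7d3a009, 904d9fe, e2214e6} — 4 commits.

4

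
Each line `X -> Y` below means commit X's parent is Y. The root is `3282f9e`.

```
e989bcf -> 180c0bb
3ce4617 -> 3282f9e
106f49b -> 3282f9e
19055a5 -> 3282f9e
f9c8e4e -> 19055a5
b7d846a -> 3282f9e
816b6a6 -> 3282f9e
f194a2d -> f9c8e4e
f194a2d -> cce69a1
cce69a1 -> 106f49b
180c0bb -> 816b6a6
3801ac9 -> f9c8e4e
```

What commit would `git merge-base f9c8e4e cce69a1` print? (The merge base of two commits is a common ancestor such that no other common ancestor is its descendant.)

3282f9e

Ancestors of f9c8e4e: {19055a5, 3282f9e, f9c8e4e}.
Ancestors of cce69a1: {106f49b, 3282f9e, cce69a1}.
Common ancestors: {3282f9e}.
The only common ancestor is 3282f9e, so it is the merge base.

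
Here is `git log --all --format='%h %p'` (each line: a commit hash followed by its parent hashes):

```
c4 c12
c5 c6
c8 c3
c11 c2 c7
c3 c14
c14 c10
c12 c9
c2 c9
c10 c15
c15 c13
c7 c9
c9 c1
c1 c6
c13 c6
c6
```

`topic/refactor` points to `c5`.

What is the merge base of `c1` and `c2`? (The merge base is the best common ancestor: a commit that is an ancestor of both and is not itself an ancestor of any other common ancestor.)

c1

Ancestors of c1: {c1, c6}.
Ancestors of c2: {c1, c2, c6, c9}.
Common ancestors: {c1, c6}.
Among these, c1 is not an ancestor of any other common ancestor — it is the merge base.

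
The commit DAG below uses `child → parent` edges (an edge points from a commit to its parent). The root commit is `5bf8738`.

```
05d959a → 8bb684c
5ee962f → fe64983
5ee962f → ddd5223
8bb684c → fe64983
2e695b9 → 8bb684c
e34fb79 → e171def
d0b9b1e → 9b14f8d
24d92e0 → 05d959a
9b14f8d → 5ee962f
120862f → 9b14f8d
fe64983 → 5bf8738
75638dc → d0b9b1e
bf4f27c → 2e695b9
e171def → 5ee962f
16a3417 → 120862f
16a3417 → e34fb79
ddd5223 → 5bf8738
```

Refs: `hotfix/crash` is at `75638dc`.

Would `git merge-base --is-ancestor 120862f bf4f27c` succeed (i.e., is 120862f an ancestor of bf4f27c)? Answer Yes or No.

Ancestors of bf4f27c: {2e695b9, 5bf8738, 8bb684c, bf4f27c, fe64983}.
120862f is not in that set, so it is not an ancestor of bf4f27c.

No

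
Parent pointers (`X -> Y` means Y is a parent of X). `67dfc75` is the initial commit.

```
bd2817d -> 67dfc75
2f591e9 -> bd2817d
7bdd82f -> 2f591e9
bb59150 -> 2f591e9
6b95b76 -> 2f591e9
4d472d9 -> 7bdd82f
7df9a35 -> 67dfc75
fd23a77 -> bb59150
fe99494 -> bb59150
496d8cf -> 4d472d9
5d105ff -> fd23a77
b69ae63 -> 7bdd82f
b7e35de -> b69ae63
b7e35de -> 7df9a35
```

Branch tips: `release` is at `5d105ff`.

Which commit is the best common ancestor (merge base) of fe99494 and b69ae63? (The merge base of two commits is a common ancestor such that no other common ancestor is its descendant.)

Ancestors of fe99494: {2f591e9, 67dfc75, bb59150, bd2817d, fe99494}.
Ancestors of b69ae63: {2f591e9, 67dfc75, 7bdd82f, b69ae63, bd2817d}.
Common ancestors: {2f591e9, 67dfc75, bd2817d}.
Among these, 2f591e9 is not an ancestor of any other common ancestor — it is the merge base.

2f591e9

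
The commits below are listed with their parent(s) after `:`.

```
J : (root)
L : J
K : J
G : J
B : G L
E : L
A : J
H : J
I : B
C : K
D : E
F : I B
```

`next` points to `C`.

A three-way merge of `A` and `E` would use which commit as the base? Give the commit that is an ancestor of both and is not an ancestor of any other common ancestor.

J

Ancestors of A: {A, J}.
Ancestors of E: {E, J, L}.
Common ancestors: {J}.
The only common ancestor is J, so it is the merge base.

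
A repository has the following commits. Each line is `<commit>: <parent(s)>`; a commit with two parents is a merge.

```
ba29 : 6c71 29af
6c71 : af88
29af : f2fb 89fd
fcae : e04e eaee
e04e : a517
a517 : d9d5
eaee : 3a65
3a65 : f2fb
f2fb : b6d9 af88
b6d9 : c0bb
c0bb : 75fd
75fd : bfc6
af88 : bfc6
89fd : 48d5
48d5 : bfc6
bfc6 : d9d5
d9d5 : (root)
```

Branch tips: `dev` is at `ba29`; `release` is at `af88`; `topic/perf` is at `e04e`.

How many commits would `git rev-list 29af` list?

10

Walking parent pointers from 29af: reachable set = {29af, 48d5, 75fd, 89fd, af88, b6d9, bfc6, c0bb, d9d5, f2fb}.
That is 10 commits.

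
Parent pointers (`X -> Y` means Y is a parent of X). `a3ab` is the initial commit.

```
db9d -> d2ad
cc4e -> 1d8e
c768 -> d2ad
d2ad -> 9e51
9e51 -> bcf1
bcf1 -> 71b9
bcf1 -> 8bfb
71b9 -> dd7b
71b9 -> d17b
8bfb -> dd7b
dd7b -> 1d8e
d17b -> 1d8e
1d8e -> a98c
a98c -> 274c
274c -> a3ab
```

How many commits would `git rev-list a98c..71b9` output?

4

Reachable from 71b9: {1d8e, 274c, 71b9, a3ab, a98c, d17b, dd7b}.
Reachable from a98c: {274c, a3ab, a98c}.
In 71b9's history but not a98c's: {1d8e, 71b9, d17b, dd7b} — 4 commits.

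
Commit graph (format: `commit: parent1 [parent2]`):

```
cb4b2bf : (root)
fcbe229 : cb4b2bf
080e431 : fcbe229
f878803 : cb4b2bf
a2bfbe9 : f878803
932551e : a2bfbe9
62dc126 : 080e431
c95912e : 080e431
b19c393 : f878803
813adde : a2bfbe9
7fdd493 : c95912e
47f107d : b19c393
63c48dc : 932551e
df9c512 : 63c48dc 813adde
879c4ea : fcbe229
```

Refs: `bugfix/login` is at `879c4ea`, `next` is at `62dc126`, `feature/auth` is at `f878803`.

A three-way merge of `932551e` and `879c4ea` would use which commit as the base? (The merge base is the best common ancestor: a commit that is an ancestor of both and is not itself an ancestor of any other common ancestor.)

Ancestors of 932551e: {932551e, a2bfbe9, cb4b2bf, f878803}.
Ancestors of 879c4ea: {879c4ea, cb4b2bf, fcbe229}.
Common ancestors: {cb4b2bf}.
The only common ancestor is cb4b2bf, so it is the merge base.

cb4b2bf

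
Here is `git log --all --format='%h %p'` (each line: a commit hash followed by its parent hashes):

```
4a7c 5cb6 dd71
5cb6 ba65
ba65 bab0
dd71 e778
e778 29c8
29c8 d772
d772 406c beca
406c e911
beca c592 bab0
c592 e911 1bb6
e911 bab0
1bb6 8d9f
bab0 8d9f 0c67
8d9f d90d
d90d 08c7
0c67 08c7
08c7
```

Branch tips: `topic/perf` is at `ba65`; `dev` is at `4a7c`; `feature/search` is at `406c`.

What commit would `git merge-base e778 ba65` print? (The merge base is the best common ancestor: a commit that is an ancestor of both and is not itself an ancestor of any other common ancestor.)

Ancestors of e778: {08c7, 0c67, 1bb6, 29c8, 406c, 8d9f, bab0, beca, c592, d772, d90d, e778, e911}.
Ancestors of ba65: {08c7, 0c67, 8d9f, ba65, bab0, d90d}.
Common ancestors: {08c7, 0c67, 8d9f, bab0, d90d}.
Among these, bab0 is not an ancestor of any other common ancestor — it is the merge base.

bab0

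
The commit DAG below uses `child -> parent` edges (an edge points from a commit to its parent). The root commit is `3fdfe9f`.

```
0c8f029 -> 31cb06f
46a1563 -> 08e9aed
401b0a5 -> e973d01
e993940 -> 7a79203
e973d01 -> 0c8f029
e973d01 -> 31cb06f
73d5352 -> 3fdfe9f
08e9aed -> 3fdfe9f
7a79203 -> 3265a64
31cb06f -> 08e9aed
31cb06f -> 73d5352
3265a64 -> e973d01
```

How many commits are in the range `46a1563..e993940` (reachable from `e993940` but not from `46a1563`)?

7

Reachable from e993940: {08e9aed, 0c8f029, 31cb06f, 3265a64, 3fdfe9f, 73d5352, 7a79203, e973d01, e993940}.
Reachable from 46a1563: {08e9aed, 3fdfe9f, 46a1563}.
In e993940's history but not 46a1563's: {0c8f029, 31cb06f, 3265a64, 73d5352, 7a79203, e973d01, e993940} — 7 commits.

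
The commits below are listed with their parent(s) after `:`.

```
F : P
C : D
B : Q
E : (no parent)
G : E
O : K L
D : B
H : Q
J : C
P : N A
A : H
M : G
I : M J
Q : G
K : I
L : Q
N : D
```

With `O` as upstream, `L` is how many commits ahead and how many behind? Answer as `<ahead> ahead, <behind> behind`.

0 ahead, 8 behind

Reachable from L: {E, G, L, Q}.
Reachable from O: {B, C, D, E, G, I, J, K, L, M, O, Q}.
Only in L's history (ahead): {} — 0.
Only in O's history (behind): {B, C, D, I, J, K, M, O} — 8.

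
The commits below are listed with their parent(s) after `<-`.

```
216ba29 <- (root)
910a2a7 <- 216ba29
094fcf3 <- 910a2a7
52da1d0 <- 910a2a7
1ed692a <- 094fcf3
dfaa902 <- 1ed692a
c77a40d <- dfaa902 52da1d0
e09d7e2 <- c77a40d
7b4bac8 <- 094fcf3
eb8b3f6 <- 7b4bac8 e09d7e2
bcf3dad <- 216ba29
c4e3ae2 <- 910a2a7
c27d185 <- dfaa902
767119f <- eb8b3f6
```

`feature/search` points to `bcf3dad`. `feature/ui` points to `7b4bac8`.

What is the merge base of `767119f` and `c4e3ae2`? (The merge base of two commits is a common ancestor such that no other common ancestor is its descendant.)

910a2a7

Ancestors of 767119f: {094fcf3, 1ed692a, 216ba29, 52da1d0, 767119f, 7b4bac8, 910a2a7, c77a40d, dfaa902, e09d7e2, eb8b3f6}.
Ancestors of c4e3ae2: {216ba29, 910a2a7, c4e3ae2}.
Common ancestors: {216ba29, 910a2a7}.
Among these, 910a2a7 is not an ancestor of any other common ancestor — it is the merge base.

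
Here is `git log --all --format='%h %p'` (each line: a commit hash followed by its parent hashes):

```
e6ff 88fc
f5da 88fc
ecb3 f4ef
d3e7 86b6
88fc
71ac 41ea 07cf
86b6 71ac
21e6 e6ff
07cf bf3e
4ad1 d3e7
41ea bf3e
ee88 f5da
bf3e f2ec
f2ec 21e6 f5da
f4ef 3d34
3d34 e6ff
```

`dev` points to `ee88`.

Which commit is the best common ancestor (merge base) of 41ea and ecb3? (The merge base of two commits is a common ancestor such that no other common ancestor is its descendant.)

e6ff

Ancestors of 41ea: {21e6, 41ea, 88fc, bf3e, e6ff, f2ec, f5da}.
Ancestors of ecb3: {3d34, 88fc, e6ff, ecb3, f4ef}.
Common ancestors: {88fc, e6ff}.
Among these, e6ff is not an ancestor of any other common ancestor — it is the merge base.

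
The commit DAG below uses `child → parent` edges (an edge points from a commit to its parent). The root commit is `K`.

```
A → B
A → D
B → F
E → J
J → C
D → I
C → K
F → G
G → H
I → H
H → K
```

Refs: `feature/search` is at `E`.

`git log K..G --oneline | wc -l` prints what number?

2

Reachable from G: {G, H, K}.
Reachable from K: {K}.
In G's history but not K's: {G, H} — 2 commits.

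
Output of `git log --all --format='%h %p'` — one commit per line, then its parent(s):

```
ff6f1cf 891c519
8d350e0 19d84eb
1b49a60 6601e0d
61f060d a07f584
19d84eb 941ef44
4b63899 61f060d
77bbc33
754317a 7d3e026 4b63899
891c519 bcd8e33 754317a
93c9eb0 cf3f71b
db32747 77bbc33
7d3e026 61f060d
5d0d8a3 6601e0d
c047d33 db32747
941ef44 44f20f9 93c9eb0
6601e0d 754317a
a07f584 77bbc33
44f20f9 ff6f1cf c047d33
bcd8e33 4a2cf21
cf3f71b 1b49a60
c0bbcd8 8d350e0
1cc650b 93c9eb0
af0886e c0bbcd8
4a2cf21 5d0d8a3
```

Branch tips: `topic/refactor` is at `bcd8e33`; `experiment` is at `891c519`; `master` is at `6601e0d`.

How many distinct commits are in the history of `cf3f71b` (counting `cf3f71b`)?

9

Walking parent pointers from cf3f71b: reachable set = {1b49a60, 4b63899, 61f060d, 6601e0d, 754317a, 77bbc33, 7d3e026, a07f584, cf3f71b}.
That is 9 commits.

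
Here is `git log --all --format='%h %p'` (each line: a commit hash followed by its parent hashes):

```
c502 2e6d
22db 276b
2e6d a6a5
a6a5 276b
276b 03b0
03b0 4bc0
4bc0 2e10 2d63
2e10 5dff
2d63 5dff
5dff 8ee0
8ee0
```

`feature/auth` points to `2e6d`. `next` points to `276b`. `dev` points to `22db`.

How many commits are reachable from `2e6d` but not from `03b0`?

Reachable from 2e6d: {03b0, 276b, 2d63, 2e10, 2e6d, 4bc0, 5dff, 8ee0, a6a5}.
Reachable from 03b0: {03b0, 2d63, 2e10, 4bc0, 5dff, 8ee0}.
In 2e6d's history but not 03b0's: {276b, 2e6d, a6a5} — 3 commits.

3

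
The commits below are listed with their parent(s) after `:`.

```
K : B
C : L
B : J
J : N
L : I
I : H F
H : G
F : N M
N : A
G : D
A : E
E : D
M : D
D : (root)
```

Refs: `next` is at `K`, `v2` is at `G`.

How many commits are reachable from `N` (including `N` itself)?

Walking parent pointers from N: reachable set = {A, D, E, N}.
That is 4 commits.

4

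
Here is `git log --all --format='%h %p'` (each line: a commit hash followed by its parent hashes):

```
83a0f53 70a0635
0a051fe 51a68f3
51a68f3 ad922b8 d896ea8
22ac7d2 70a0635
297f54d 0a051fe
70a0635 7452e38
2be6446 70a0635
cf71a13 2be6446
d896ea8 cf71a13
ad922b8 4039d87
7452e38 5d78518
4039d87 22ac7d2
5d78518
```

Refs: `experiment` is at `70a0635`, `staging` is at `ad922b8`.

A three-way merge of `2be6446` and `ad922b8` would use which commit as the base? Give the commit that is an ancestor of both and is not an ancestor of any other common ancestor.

70a0635

Ancestors of 2be6446: {2be6446, 5d78518, 70a0635, 7452e38}.
Ancestors of ad922b8: {22ac7d2, 4039d87, 5d78518, 70a0635, 7452e38, ad922b8}.
Common ancestors: {5d78518, 70a0635, 7452e38}.
Among these, 70a0635 is not an ancestor of any other common ancestor — it is the merge base.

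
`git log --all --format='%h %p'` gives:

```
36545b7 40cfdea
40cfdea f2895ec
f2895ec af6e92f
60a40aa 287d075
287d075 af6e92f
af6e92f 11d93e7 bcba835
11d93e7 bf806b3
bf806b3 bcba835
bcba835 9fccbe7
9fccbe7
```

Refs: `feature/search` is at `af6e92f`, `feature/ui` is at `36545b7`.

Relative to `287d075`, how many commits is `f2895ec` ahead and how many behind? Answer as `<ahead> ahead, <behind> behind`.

Reachable from f2895ec: {11d93e7, 9fccbe7, af6e92f, bcba835, bf806b3, f2895ec}.
Reachable from 287d075: {11d93e7, 287d075, 9fccbe7, af6e92f, bcba835, bf806b3}.
Only in f2895ec's history (ahead): {f2895ec} — 1.
Only in 287d075's history (behind): {287d075} — 1.

1 ahead, 1 behind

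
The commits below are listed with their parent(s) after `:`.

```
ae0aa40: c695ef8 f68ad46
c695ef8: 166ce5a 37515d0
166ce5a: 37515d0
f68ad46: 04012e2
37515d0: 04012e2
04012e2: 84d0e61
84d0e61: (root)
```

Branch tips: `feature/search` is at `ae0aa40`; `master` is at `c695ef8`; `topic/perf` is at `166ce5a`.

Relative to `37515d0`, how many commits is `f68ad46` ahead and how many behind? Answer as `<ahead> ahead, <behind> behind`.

Reachable from f68ad46: {04012e2, 84d0e61, f68ad46}.
Reachable from 37515d0: {04012e2, 37515d0, 84d0e61}.
Only in f68ad46's history (ahead): {f68ad46} — 1.
Only in 37515d0's history (behind): {37515d0} — 1.

1 ahead, 1 behind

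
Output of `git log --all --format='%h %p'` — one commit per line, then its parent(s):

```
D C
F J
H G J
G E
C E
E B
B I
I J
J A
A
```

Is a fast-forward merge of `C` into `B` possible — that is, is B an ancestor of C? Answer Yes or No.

Yes

A fast-forward from B to C is possible iff B is an ancestor of C.
Ancestors of C: {A, B, C, E, I, J}.
B is among them, so fast-forward is possible.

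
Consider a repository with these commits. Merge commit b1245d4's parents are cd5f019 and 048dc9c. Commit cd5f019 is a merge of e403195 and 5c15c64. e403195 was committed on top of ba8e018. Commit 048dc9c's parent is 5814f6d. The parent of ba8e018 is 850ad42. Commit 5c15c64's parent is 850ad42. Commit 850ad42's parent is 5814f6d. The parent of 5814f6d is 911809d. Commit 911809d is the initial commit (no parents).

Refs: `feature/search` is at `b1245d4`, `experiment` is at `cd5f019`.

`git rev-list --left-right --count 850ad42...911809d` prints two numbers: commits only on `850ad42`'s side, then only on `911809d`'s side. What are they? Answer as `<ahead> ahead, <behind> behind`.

2 ahead, 0 behind

Reachable from 850ad42: {5814f6d, 850ad42, 911809d}.
Reachable from 911809d: {911809d}.
Only in 850ad42's history (ahead): {5814f6d, 850ad42} — 2.
Only in 911809d's history (behind): {} — 0.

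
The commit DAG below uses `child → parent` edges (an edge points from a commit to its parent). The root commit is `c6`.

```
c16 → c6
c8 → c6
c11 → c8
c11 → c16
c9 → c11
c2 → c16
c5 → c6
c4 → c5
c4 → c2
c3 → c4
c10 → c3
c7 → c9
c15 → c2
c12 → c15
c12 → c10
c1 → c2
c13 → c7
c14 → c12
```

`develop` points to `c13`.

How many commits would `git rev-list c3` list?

Walking parent pointers from c3: reachable set = {c16, c2, c3, c4, c5, c6}.
That is 6 commits.

6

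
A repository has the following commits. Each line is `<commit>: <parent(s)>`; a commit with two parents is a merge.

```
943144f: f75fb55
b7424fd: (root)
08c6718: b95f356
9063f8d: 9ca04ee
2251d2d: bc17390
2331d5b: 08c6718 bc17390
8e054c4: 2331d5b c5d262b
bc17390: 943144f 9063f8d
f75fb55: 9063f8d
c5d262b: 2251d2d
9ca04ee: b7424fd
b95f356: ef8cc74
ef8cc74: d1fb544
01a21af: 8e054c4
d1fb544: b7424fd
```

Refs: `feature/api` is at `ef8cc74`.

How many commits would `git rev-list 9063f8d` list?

Walking parent pointers from 9063f8d: reachable set = {9063f8d, 9ca04ee, b7424fd}.
That is 3 commits.

3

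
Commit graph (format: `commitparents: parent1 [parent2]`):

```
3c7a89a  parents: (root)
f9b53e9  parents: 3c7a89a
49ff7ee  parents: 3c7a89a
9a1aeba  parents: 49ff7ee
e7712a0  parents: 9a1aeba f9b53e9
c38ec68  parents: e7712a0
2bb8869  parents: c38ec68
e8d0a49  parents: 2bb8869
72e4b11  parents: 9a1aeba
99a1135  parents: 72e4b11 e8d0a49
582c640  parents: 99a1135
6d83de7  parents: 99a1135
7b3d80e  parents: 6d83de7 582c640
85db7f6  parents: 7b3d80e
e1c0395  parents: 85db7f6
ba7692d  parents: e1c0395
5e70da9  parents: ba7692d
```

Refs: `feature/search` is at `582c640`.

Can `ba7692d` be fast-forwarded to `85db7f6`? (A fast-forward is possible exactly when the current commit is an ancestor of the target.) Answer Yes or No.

No

A fast-forward from ba7692d to 85db7f6 is possible iff ba7692d is an ancestor of 85db7f6.
Ancestors of 85db7f6: {2bb8869, 3c7a89a, 49ff7ee, 582c640, 6d83de7, 72e4b11, 7b3d80e, 85db7f6, 99a1135, 9a1aeba, c38ec68, e7712a0, e8d0a49, f9b53e9}.
ba7692d is not among them, so fast-forward is not possible.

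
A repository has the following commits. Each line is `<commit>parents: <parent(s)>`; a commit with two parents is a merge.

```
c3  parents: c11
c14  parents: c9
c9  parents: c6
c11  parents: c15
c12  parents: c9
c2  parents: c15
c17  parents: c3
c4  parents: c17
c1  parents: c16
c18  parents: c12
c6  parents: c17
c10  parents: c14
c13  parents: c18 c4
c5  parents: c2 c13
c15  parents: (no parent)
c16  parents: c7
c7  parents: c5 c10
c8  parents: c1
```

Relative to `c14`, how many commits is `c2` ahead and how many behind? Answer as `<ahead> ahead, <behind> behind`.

Reachable from c2: {c15, c2}.
Reachable from c14: {c11, c14, c15, c17, c3, c6, c9}.
Only in c2's history (ahead): {c2} — 1.
Only in c14's history (behind): {c11, c14, c17, c3, c6, c9} — 6.

1 ahead, 6 behind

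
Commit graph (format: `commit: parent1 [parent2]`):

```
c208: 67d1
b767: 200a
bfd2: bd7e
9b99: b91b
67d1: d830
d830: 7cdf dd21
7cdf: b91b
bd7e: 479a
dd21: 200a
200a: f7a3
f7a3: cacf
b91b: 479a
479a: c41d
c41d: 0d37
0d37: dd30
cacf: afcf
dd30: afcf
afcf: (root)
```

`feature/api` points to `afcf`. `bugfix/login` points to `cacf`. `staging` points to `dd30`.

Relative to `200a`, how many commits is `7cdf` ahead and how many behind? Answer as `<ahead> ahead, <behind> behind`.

6 ahead, 3 behind

Reachable from 7cdf: {0d37, 479a, 7cdf, afcf, b91b, c41d, dd30}.
Reachable from 200a: {200a, afcf, cacf, f7a3}.
Only in 7cdf's history (ahead): {0d37, 479a, 7cdf, b91b, c41d, dd30} — 6.
Only in 200a's history (behind): {200a, cacf, f7a3} — 3.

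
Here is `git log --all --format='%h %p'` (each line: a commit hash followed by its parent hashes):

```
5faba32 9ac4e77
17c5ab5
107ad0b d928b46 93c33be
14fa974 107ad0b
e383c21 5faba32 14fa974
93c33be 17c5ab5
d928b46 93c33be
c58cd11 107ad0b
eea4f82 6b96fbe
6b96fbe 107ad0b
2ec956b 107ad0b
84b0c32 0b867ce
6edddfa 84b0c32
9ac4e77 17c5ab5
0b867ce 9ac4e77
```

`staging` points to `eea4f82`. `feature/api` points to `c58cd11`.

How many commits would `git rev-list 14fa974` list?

5

Walking parent pointers from 14fa974: reachable set = {107ad0b, 14fa974, 17c5ab5, 93c33be, d928b46}.
That is 5 commits.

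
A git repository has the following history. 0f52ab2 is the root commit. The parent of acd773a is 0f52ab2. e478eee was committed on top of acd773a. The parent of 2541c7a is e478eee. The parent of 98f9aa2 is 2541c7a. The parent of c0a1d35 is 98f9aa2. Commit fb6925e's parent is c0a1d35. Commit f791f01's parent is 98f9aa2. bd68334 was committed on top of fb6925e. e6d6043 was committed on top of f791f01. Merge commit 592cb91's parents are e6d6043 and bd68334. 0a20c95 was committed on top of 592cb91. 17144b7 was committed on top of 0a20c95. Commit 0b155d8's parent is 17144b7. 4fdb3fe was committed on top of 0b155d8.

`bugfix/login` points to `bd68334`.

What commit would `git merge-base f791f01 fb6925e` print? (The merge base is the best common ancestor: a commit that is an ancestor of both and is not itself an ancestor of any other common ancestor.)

98f9aa2

Ancestors of f791f01: {0f52ab2, 2541c7a, 98f9aa2, acd773a, e478eee, f791f01}.
Ancestors of fb6925e: {0f52ab2, 2541c7a, 98f9aa2, acd773a, c0a1d35, e478eee, fb6925e}.
Common ancestors: {0f52ab2, 2541c7a, 98f9aa2, acd773a, e478eee}.
Among these, 98f9aa2 is not an ancestor of any other common ancestor — it is the merge base.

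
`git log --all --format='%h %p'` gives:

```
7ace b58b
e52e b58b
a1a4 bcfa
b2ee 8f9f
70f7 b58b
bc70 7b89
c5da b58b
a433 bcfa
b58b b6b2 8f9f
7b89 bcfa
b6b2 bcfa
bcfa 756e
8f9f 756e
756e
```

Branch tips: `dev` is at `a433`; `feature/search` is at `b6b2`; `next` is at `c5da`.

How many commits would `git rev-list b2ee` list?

Walking parent pointers from b2ee: reachable set = {756e, 8f9f, b2ee}.
That is 3 commits.

3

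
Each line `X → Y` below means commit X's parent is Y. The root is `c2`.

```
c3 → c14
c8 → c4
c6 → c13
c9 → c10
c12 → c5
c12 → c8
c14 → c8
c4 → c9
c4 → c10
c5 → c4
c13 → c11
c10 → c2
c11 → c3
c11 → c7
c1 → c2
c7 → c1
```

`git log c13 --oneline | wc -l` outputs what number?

11

Walking parent pointers from c13: reachable set = {c1, c10, c11, c13, c14, c2, c3, c4, c7, c8, c9}.
That is 11 commits.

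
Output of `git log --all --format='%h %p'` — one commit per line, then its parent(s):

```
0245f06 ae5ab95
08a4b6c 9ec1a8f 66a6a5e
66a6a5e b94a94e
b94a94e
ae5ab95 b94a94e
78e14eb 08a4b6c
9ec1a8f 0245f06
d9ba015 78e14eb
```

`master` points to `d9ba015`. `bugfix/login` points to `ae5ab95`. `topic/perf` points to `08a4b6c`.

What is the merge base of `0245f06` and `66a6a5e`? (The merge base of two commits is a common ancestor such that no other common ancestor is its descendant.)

Ancestors of 0245f06: {0245f06, ae5ab95, b94a94e}.
Ancestors of 66a6a5e: {66a6a5e, b94a94e}.
Common ancestors: {b94a94e}.
The only common ancestor is b94a94e, so it is the merge base.

b94a94e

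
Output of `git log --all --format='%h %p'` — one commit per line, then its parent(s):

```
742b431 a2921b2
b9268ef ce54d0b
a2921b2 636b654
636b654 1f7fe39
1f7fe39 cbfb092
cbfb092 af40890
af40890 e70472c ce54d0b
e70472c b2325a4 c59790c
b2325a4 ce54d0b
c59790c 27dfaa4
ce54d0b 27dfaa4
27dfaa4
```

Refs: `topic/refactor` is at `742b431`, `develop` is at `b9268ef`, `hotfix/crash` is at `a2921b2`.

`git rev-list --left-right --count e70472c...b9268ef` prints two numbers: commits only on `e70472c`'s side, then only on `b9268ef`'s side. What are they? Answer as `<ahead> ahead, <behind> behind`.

3 ahead, 1 behind

Reachable from e70472c: {27dfaa4, b2325a4, c59790c, ce54d0b, e70472c}.
Reachable from b9268ef: {27dfaa4, b9268ef, ce54d0b}.
Only in e70472c's history (ahead): {b2325a4, c59790c, e70472c} — 3.
Only in b9268ef's history (behind): {b9268ef} — 1.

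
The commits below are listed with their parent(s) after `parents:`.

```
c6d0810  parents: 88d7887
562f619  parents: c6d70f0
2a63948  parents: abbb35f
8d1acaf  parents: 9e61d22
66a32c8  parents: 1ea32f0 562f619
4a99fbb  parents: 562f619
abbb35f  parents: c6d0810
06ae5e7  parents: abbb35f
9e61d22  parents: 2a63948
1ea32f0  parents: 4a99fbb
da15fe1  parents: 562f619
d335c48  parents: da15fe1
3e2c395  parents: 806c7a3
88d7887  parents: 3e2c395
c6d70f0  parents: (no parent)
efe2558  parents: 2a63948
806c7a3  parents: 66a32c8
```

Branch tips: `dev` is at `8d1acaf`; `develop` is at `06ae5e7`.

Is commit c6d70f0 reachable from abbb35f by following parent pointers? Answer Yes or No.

Ancestors of abbb35f (commits reachable by following parents): {1ea32f0, 3e2c395, 4a99fbb, 562f619, 66a32c8, 806c7a3, 88d7887, abbb35f, c6d0810, c6d70f0}.
c6d70f0 is in that set, so it is an ancestor of abbb35f.

Yes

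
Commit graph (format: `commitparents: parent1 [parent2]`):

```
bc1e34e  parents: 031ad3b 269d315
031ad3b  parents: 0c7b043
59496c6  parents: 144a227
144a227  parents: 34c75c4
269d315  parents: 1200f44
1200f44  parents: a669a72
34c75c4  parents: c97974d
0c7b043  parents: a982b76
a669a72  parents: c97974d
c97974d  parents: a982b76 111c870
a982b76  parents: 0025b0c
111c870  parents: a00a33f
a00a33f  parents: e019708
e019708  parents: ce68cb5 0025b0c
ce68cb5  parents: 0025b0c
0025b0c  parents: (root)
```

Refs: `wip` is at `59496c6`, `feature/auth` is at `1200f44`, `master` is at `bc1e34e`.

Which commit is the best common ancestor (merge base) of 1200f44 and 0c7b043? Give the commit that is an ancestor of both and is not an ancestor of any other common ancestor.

a982b76

Ancestors of 1200f44: {0025b0c, 111c870, 1200f44, a00a33f, a669a72, a982b76, c97974d, ce68cb5, e019708}.
Ancestors of 0c7b043: {0025b0c, 0c7b043, a982b76}.
Common ancestors: {0025b0c, a982b76}.
Among these, a982b76 is not an ancestor of any other common ancestor — it is the merge base.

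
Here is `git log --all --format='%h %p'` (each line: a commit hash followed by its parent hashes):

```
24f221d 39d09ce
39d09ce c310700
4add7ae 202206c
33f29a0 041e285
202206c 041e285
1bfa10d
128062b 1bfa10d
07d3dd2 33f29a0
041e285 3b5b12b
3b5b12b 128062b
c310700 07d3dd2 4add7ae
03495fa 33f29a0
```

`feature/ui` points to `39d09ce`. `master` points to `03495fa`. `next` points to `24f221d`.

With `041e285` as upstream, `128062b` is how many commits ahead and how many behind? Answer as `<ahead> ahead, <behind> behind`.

Reachable from 128062b: {128062b, 1bfa10d}.
Reachable from 041e285: {041e285, 128062b, 1bfa10d, 3b5b12b}.
Only in 128062b's history (ahead): {} — 0.
Only in 041e285's history (behind): {041e285, 3b5b12b} — 2.

0 ahead, 2 behind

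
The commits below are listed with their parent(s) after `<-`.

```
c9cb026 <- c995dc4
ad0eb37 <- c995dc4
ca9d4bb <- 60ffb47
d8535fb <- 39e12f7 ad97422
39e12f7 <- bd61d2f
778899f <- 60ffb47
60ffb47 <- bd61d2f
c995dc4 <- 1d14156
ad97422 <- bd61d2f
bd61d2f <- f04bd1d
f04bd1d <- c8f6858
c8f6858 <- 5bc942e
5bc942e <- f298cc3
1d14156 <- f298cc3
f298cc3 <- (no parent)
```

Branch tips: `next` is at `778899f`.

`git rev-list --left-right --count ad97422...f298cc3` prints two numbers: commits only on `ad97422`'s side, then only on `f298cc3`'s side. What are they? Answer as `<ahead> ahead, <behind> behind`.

5 ahead, 0 behind

Reachable from ad97422: {5bc942e, ad97422, bd61d2f, c8f6858, f04bd1d, f298cc3}.
Reachable from f298cc3: {f298cc3}.
Only in ad97422's history (ahead): {5bc942e, ad97422, bd61d2f, c8f6858, f04bd1d} — 5.
Only in f298cc3's history (behind): {} — 0.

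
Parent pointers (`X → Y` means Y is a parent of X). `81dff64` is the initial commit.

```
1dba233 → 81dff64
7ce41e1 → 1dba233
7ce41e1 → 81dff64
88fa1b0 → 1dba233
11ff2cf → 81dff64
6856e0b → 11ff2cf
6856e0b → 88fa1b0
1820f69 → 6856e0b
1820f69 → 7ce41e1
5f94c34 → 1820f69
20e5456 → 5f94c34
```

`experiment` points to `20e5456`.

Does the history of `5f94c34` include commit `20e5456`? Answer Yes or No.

No

Ancestors of 5f94c34: {11ff2cf, 1820f69, 1dba233, 5f94c34, 6856e0b, 7ce41e1, 81dff64, 88fa1b0}.
20e5456 is not in that set, so it is not an ancestor of 5f94c34.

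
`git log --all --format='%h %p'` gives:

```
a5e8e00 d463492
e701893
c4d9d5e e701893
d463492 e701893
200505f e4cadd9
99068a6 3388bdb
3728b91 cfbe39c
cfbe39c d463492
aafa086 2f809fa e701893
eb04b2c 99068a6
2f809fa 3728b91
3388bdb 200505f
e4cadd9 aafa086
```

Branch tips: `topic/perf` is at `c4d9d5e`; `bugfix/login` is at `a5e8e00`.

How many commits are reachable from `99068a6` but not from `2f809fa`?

5

Reachable from 99068a6: {200505f, 2f809fa, 3388bdb, 3728b91, 99068a6, aafa086, cfbe39c, d463492, e4cadd9, e701893}.
Reachable from 2f809fa: {2f809fa, 3728b91, cfbe39c, d463492, e701893}.
In 99068a6's history but not 2f809fa's: {200505f, 3388bdb, 99068a6, aafa086, e4cadd9} — 5 commits.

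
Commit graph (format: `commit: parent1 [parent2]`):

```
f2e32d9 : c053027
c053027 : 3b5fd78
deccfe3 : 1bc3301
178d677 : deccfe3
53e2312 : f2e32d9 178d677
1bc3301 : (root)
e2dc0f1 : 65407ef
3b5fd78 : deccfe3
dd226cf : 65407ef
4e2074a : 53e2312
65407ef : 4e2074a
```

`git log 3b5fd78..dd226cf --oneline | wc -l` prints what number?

7

Reachable from dd226cf: {178d677, 1bc3301, 3b5fd78, 4e2074a, 53e2312, 65407ef, c053027, dd226cf, deccfe3, f2e32d9}.
Reachable from 3b5fd78: {1bc3301, 3b5fd78, deccfe3}.
In dd226cf's history but not 3b5fd78's: {178d677, 4e2074a, 53e2312, 65407ef, c053027, dd226cf, f2e32d9} — 7 commits.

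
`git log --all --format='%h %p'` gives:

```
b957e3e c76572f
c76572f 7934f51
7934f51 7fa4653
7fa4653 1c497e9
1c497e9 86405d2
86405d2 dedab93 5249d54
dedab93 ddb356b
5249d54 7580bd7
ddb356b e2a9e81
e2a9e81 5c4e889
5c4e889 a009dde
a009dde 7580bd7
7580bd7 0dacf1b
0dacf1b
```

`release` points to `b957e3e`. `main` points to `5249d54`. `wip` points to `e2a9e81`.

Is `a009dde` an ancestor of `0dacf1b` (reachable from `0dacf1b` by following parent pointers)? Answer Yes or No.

No

Ancestors of 0dacf1b: {0dacf1b}.
a009dde is not in that set, so it is not an ancestor of 0dacf1b.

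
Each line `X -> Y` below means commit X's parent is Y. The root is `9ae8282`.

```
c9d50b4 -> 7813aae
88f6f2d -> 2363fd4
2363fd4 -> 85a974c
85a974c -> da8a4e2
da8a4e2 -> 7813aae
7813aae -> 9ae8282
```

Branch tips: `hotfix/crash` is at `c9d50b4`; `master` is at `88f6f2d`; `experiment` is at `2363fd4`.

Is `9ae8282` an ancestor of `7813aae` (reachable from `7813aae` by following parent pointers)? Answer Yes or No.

Yes

Ancestors of 7813aae (commits reachable by following parents): {7813aae, 9ae8282}.
9ae8282 is in that set, so it is an ancestor of 7813aae.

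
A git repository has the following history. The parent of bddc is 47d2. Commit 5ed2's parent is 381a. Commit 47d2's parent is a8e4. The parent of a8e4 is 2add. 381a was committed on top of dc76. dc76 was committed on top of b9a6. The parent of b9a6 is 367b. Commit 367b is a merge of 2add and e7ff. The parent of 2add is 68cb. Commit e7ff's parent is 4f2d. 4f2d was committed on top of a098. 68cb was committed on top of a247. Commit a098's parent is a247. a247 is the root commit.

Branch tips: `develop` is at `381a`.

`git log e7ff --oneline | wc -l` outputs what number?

4

Walking parent pointers from e7ff: reachable set = {4f2d, a098, a247, e7ff}.
That is 4 commits.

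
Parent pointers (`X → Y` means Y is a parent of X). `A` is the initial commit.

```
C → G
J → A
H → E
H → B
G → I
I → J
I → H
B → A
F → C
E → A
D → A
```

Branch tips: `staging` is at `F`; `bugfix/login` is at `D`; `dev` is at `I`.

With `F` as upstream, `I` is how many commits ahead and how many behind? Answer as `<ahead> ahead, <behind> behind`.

Reachable from I: {A, B, E, H, I, J}.
Reachable from F: {A, B, C, E, F, G, H, I, J}.
Only in I's history (ahead): {} — 0.
Only in F's history (behind): {C, F, G} — 3.

0 ahead, 3 behind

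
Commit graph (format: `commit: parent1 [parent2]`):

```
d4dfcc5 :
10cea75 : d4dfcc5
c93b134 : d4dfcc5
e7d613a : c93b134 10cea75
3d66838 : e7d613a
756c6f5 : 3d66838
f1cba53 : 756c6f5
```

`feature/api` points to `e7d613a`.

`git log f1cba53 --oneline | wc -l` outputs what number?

7

Walking parent pointers from f1cba53: reachable set = {10cea75, 3d66838, 756c6f5, c93b134, d4dfcc5, e7d613a, f1cba53}.
That is 7 commits.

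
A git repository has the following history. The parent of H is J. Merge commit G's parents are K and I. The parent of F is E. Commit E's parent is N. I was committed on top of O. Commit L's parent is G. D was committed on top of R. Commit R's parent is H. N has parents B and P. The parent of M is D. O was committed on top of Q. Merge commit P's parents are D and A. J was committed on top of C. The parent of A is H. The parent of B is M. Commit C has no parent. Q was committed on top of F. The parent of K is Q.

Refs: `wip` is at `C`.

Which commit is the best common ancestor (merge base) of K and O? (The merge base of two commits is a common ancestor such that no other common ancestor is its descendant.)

Q

Ancestors of K: {A, B, C, D, E, F, H, J, K, M, N, P, Q, R}.
Ancestors of O: {A, B, C, D, E, F, H, J, M, N, O, P, Q, R}.
Common ancestors: {A, B, C, D, E, F, H, J, M, N, P, Q, R}.
Among these, Q is not an ancestor of any other common ancestor — it is the merge base.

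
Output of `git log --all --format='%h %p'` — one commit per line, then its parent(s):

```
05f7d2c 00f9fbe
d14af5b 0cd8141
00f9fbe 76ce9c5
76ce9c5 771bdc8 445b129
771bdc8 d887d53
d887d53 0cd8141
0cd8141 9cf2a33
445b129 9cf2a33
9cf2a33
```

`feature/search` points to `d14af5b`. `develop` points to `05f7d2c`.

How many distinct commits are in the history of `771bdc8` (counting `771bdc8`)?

4

Walking parent pointers from 771bdc8: reachable set = {0cd8141, 771bdc8, 9cf2a33, d887d53}.
That is 4 commits.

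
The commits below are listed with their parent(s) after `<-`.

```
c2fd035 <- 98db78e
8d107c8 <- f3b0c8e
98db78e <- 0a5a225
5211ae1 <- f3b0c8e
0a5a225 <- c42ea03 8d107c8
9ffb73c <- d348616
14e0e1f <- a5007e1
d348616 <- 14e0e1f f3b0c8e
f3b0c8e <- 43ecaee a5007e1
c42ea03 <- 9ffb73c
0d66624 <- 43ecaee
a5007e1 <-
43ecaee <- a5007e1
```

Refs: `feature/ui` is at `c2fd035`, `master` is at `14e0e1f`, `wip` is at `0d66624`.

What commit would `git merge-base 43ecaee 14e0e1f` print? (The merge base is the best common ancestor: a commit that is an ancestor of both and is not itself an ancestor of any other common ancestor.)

a5007e1

Ancestors of 43ecaee: {43ecaee, a5007e1}.
Ancestors of 14e0e1f: {14e0e1f, a5007e1}.
Common ancestors: {a5007e1}.
The only common ancestor is a5007e1, so it is the merge base.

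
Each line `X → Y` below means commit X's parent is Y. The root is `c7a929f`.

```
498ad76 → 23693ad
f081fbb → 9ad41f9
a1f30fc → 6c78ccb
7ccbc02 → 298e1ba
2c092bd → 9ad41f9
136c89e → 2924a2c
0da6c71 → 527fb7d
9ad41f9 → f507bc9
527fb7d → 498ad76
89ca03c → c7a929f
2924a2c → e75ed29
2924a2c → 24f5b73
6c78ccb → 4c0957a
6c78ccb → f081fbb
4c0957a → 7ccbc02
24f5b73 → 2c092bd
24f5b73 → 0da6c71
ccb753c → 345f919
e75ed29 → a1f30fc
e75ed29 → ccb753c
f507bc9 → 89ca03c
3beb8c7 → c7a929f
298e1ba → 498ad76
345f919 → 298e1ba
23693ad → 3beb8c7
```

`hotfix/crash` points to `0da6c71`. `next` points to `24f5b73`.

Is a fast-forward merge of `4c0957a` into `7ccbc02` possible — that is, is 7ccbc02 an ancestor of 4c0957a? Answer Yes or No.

A fast-forward from 7ccbc02 to 4c0957a is possible iff 7ccbc02 is an ancestor of 4c0957a.
Ancestors of 4c0957a: {23693ad, 298e1ba, 3beb8c7, 498ad76, 4c0957a, 7ccbc02, c7a929f}.
7ccbc02 is among them, so fast-forward is possible.

Yes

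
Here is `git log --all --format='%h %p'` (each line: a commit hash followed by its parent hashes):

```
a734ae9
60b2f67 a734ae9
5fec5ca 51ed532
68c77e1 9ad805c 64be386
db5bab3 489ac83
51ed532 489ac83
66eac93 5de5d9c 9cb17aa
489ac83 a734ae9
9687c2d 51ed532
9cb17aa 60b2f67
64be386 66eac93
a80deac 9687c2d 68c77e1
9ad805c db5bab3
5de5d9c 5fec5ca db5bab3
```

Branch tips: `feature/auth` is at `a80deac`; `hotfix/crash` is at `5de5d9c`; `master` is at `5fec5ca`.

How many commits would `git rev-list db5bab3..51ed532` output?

Reachable from 51ed532: {489ac83, 51ed532, a734ae9}.
Reachable from db5bab3: {489ac83, a734ae9, db5bab3}.
In 51ed532's history but not db5bab3's: {51ed532} — 1 commit.

1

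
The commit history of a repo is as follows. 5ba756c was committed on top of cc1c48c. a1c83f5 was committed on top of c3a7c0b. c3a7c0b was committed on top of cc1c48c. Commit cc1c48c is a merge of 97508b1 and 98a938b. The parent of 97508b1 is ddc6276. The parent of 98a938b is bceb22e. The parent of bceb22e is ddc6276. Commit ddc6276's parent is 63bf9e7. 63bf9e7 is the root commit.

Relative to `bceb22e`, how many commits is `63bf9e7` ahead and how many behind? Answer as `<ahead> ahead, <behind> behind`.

0 ahead, 2 behind

Reachable from 63bf9e7: {63bf9e7}.
Reachable from bceb22e: {63bf9e7, bceb22e, ddc6276}.
Only in 63bf9e7's history (ahead): {} — 0.
Only in bceb22e's history (behind): {bceb22e, ddc6276} — 2.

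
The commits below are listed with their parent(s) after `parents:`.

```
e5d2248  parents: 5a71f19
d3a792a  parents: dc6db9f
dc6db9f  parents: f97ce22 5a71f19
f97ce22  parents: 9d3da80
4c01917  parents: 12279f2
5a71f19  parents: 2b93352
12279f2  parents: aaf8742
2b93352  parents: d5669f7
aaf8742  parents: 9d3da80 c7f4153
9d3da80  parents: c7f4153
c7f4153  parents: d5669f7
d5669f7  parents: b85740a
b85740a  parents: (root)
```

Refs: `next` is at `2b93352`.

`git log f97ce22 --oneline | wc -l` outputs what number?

Walking parent pointers from f97ce22: reachable set = {9d3da80, b85740a, c7f4153, d5669f7, f97ce22}.
That is 5 commits.

5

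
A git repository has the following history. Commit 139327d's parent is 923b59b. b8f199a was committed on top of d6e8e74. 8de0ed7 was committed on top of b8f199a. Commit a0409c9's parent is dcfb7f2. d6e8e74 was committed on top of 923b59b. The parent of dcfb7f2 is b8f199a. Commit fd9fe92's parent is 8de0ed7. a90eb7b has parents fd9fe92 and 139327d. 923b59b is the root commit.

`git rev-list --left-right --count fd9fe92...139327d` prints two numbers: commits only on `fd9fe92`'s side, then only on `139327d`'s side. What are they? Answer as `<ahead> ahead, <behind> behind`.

4 ahead, 1 behind

Reachable from fd9fe92: {8de0ed7, 923b59b, b8f199a, d6e8e74, fd9fe92}.
Reachable from 139327d: {139327d, 923b59b}.
Only in fd9fe92's history (ahead): {8de0ed7, b8f199a, d6e8e74, fd9fe92} — 4.
Only in 139327d's history (behind): {139327d} — 1.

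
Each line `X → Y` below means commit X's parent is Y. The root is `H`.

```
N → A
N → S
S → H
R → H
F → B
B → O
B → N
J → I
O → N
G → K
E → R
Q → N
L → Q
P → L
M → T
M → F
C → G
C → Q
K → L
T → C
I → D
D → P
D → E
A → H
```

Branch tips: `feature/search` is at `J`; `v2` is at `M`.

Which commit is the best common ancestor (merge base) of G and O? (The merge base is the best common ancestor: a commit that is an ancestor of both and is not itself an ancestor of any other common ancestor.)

N

Ancestors of G: {A, G, H, K, L, N, Q, S}.
Ancestors of O: {A, H, N, O, S}.
Common ancestors: {A, H, N, S}.
Among these, N is not an ancestor of any other common ancestor — it is the merge base.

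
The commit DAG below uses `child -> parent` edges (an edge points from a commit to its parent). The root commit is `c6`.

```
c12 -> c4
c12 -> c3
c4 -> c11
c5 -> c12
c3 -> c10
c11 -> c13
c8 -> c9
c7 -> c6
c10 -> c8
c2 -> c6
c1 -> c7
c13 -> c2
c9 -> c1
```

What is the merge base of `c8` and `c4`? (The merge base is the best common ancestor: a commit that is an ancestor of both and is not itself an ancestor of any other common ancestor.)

c6

Ancestors of c8: {c1, c6, c7, c8, c9}.
Ancestors of c4: {c11, c13, c2, c4, c6}.
Common ancestors: {c6}.
The only common ancestor is c6, so it is the merge base.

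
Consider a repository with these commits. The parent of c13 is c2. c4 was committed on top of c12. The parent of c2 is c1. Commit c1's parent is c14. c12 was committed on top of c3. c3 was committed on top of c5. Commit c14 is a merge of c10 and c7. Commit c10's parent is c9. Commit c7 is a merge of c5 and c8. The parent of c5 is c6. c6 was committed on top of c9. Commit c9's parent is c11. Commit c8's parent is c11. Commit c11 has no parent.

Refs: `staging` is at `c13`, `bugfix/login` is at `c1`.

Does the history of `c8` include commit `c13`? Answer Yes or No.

Ancestors of c8: {c11, c8}.
c13 is not in that set, so it is not an ancestor of c8.

No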